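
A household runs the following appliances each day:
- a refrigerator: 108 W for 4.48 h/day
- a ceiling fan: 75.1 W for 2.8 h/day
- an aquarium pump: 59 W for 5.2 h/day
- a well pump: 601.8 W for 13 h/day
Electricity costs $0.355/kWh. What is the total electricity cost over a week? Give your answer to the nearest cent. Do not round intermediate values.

refrigerator: 108 W × 4.48 h × 7 d = 3,387 Wh = 3.387 kWh
ceiling fan: 75.1 W × 2.8 h × 7 d = 1,472 Wh = 1.472 kWh
aquarium pump: 59 W × 5.2 h × 7 d = 2,148 Wh = 2.148 kWh
well pump: 601.8 W × 13 h × 7 d = 54,764 Wh = 54.76 kWh
Total energy = 3.387 + 1.472 + 2.148 + 54.76 = 61.77 kWh
Cost = 61.77 kWh × $0.355 = $21.93

$21.93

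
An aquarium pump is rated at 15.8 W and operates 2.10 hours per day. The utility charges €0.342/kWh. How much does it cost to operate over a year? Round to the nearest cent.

Energy = 15.8 W × 2.10 h/day × 365 days = 12,111 Wh = 12.11 kWh
Cost = 12.11 kWh × €0.342/kWh = €4.14

€4.14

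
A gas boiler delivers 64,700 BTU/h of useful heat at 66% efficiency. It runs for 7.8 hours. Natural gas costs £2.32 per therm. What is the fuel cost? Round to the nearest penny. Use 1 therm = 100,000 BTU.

Heat delivered = 64,700 BTU/h × 7.8 h = 504,660 BTU
Gas input = 504,660 / 0.66 = 764,636 BTU
= 764,636 / 100,000 = 7.646 therm
Cost = 7.646 × £2.32/therm = £17.74

£17.74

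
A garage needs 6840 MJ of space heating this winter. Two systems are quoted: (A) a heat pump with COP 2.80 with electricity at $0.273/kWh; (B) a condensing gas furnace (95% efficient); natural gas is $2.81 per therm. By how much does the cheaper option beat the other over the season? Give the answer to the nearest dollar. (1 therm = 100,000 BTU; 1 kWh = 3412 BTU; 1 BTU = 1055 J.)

Heat load = 6840 MJ = 6,840,000,000 J / 1055 = 6,483,412 BTU
Gas: input = 6,483,412 / 0.95 = 6,824,645 BTU = 68.25 therm → 68.25 × $2.81 = $191.77
Heat pump: 6,483,412 BTU / 3412 = 1,900 kWh heat; / 2.80 = 678.6 kWh in → × $0.273 = $185.27
Difference = |$191.77 − $185.27| = $6.51 ≈ $7

$7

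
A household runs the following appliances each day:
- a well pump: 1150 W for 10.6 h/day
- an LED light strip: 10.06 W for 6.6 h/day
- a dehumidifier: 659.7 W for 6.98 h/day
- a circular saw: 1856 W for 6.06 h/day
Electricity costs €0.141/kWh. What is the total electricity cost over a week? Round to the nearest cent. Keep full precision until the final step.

€27.74

well pump: 1150 W × 10.6 h × 7 d = 85,330 Wh = 85.33 kWh
LED light strip: 10.06 W × 6.6 h × 7 d = 465 Wh = 0.4648 kWh
dehumidifier: 659.7 W × 6.98 h × 7 d = 32,233 Wh = 32.23 kWh
circular saw: 1856 W × 6.06 h × 7 d = 78,732 Wh = 78.73 kWh
Total energy = 85.33 + 0.4648 + 32.23 + 78.73 = 196.8 kWh
Cost = 196.8 kWh × €0.141 = €27.74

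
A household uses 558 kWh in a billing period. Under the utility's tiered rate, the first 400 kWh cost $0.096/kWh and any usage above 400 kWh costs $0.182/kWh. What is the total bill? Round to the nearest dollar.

First 400 kWh × $0.096 = $38.40
Remaining 158 kWh × $0.182 = $28.76
Total = $67.16 ≈ $67

$67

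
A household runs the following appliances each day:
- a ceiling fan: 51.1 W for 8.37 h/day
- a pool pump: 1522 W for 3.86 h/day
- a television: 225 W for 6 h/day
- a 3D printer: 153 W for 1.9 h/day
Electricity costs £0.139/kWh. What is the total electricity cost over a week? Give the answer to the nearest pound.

ceiling fan: 51.1 W × 8.37 h × 7 d = 2,994 Wh = 2.994 kWh
pool pump: 1522 W × 3.86 h × 7 d = 41,124 Wh = 41.12 kWh
television: 225 W × 6 h × 7 d = 9,450 Wh = 9.45 kWh
3D printer: 153 W × 1.9 h × 7 d = 2,035 Wh = 2.035 kWh
Total energy = 2.994 + 41.12 + 9.45 + 2.035 = 55.6 kWh
Cost = 55.6 kWh × £0.139 = £7.73 ≈ £8

£8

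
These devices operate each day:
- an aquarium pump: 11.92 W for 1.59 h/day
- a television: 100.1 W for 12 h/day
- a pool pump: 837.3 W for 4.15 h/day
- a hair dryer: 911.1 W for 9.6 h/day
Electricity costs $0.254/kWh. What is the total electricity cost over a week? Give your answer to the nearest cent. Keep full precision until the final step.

$23.90

aquarium pump: 11.92 W × 1.59 h × 7 d = 133 Wh = 0.1327 kWh
television: 100.1 W × 12 h × 7 d = 8,408 Wh = 8.408 kWh
pool pump: 837.3 W × 4.15 h × 7 d = 24,324 Wh = 24.32 kWh
hair dryer: 911.1 W × 9.6 h × 7 d = 61,226 Wh = 61.23 kWh
Total energy = 0.1327 + 8.408 + 24.32 + 61.23 = 94.09 kWh
Cost = 94.09 kWh × $0.254 = $23.90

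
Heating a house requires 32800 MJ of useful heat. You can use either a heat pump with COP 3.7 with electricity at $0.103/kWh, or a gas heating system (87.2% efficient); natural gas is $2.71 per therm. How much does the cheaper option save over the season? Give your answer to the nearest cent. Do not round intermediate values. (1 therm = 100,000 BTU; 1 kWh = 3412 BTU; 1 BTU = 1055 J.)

$712.56

Heat load = 32800 MJ = 32,800,000,000 J / 1055 = 31,090,047 BTU
Gas: input = 31,090,047 / 0.872 = 35,653,724 BTU = 356.5 therm → 356.5 × $2.71 = $966.22
Heat pump: 31,090,047 BTU / 3412 = 9,112 kWh heat; / 3.7 = 2,463 kWh in → × $0.103 = $253.66
Difference = |$966.22 − $253.66| = $712.56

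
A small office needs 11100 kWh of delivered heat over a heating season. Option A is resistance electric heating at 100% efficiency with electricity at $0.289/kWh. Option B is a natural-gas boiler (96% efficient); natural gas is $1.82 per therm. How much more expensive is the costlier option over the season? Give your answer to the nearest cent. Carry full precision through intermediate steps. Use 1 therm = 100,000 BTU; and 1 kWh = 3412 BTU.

$2489.89

Heat load = 11100 kWh × 3412 = 37,873,200 BTU
Gas: input = 37,873,200 / 0.96 = 39,451,250 BTU = 394.5 therm → 394.5 × $1.82 = $718.01
Electric: 37,873,200 BTU / 3412 = 11,100 kWh → × $0.289 = $3,207.90
Difference = |$718.01 − $3,207.90| = $2,489.89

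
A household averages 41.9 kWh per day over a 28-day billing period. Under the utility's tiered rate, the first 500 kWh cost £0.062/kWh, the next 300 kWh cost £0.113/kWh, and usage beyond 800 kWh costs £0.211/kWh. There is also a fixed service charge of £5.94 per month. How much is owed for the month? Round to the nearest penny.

Usage = 41.9 kWh/day × 28 days = 1173.2 kWh
First 500 kWh × £0.062 = £31.00
Next 300 kWh × £0.113 = £33.90
Remaining 373.2 kWh × £0.211 = £78.75
Energy charge = £143.65; + service £5.94 = £149.59

£149.59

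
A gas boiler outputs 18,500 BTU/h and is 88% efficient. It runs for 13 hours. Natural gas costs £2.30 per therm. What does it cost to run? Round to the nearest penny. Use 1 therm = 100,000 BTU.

£6.29

Heat delivered = 18,500 BTU/h × 13 h = 240,500 BTU
Gas input = 240,500 / 0.88 = 273,295 BTU
= 273,295 / 100,000 = 2.733 therm
Cost = 2.733 × £2.30/therm = £6.29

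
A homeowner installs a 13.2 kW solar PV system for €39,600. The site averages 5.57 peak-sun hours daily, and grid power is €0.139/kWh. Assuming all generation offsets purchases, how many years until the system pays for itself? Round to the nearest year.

Daily generation = 13.2 kW × 5.57 h = 73.52 kWh
Annual generation = 73.52 × 365 = 26836 kWh
Annual savings = 26836 × €0.139 = €3,730.24
Payback = €39,600 / €3,730.24 = 10.6 years

11 years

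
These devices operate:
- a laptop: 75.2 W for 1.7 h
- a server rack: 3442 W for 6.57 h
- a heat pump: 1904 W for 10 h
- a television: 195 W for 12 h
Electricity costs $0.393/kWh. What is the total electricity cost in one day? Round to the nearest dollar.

$17

laptop: 75.2 W × 1.7 h = 128 Wh = 0.1278 kWh
server rack: 3442 W × 6.57 h = 22,614 Wh = 22.61 kWh
heat pump: 1904 W × 10 h = 19,040 Wh = 19.04 kWh
television: 195 W × 12 h = 2,340 Wh = 2.34 kWh
Total energy = 0.1278 + 22.61 + 19.04 + 2.34 = 44.12 kWh
Cost = 44.12 kWh × $0.393 = $17.34 ≈ $17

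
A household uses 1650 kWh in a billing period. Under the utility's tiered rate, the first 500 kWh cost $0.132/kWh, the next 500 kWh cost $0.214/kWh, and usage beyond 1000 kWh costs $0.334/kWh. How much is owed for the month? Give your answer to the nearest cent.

First 500 kWh × $0.132 = $66.00
Next 500 kWh × $0.214 = $107.00
Remaining 650 kWh × $0.334 = $217.10
Total = $390.10

$390.10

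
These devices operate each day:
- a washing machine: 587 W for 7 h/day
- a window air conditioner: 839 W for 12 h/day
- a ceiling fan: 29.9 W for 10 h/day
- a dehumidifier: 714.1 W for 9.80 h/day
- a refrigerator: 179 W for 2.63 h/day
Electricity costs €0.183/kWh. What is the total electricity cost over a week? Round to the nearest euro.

€28

washing machine: 587 W × 7 h × 7 d = 28,763 Wh = 28.76 kWh
window air conditioner: 839 W × 12 h × 7 d = 70,476 Wh = 70.48 kWh
ceiling fan: 29.9 W × 10 h × 7 d = 2,093 Wh = 2.093 kWh
dehumidifier: 714.1 W × 9.80 h × 7 d = 48,987 Wh = 48.99 kWh
refrigerator: 179 W × 2.63 h × 7 d = 3,295 Wh = 3.295 kWh
Total energy = 28.76 + 70.48 + 2.093 + 48.99 + 3.295 = 153.6 kWh
Cost = 153.6 kWh × €0.183 = €28.11 ≈ €28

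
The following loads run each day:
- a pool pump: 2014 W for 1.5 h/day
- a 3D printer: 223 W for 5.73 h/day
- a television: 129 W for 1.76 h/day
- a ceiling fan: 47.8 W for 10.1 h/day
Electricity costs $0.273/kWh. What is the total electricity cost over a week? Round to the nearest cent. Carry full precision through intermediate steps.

$9.57

pool pump: 2014 W × 1.5 h × 7 d = 21,147 Wh = 21.15 kWh
3D printer: 223 W × 5.73 h × 7 d = 8,945 Wh = 8.945 kWh
television: 129 W × 1.76 h × 7 d = 1,589 Wh = 1.589 kWh
ceiling fan: 47.8 W × 10.1 h × 7 d = 3,379 Wh = 3.379 kWh
Total energy = 21.15 + 8.945 + 1.589 + 3.379 = 35.06 kWh
Cost = 35.06 kWh × $0.273 = $9.57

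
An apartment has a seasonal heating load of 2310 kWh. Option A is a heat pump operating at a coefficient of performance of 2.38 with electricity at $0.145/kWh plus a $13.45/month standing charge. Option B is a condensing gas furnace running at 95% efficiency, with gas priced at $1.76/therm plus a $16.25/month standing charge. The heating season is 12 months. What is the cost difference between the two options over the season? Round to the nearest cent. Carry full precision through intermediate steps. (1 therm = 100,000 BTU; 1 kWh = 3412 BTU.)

Heat load = 2310 kWh × 3412 = 7,881,720 BTU
Gas: input = 7,881,720 / 0.95 = 8,296,547 BTU = 82.97 therm → 82.97 × $1.76 = $146.02; + 12 × $16.25 standing = $341.02
Heat pump: 7,881,720 BTU / 3412 = 2,310 kWh heat; / 2.38 = 970.6 kWh in → × $0.145 = $140.74; + 12 × $13.45 standing = $302.14
Difference = |$341.02 − $302.14| = $38.88

$38.88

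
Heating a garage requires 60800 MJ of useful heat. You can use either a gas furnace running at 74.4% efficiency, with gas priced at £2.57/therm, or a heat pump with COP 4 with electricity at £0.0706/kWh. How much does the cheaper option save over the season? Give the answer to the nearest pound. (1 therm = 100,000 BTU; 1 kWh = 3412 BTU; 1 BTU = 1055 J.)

Heat load = 60800 MJ = 60,800,000,000 J / 1055 = 57,630,332 BTU
Gas: input = 57,630,332 / 0.744 = 77,460,123 BTU = 774.6 therm → 774.6 × £2.57 = £1,990.73
Heat pump: 57,630,332 BTU / 3412 = 16,890 kWh heat; / 4 = 4,223 kWh in → × £0.0706 = £298.12
Difference = |£1,990.73 − £298.12| = £1,692.61 ≈ £1693

£1693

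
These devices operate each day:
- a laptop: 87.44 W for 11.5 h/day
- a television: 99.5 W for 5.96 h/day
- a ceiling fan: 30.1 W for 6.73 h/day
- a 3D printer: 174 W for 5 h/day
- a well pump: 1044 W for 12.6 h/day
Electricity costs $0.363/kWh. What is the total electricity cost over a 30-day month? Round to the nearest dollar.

$172

laptop: 87.44 W × 11.5 h × 30 d = 30,167 Wh = 30.17 kWh
television: 99.5 W × 5.96 h × 30 d = 17,791 Wh = 17.79 kWh
ceiling fan: 30.1 W × 6.73 h × 30 d = 6,077 Wh = 6.077 kWh
3D printer: 174 W × 5 h × 30 d = 26,100 Wh = 26.1 kWh
well pump: 1044 W × 12.6 h × 30 d = 394,632 Wh = 394.6 kWh
Total energy = 30.17 + 17.79 + 6.077 + 26.1 + 394.6 = 474.8 kWh
Cost = 474.8 kWh × $0.363 = $172.34 ≈ $172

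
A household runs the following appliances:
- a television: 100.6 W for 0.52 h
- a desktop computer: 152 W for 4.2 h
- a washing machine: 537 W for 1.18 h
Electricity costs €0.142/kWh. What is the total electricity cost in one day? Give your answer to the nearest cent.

€0.19

television: 100.6 W × 0.52 h = 52 Wh = 0.05231 kWh
desktop computer: 152 W × 4.2 h = 638 Wh = 0.6384 kWh
washing machine: 537 W × 1.18 h = 634 Wh = 0.6337 kWh
Total energy = 0.05231 + 0.6384 + 0.6337 = 1.324 kWh
Cost = 1.324 kWh × €0.142 = €0.19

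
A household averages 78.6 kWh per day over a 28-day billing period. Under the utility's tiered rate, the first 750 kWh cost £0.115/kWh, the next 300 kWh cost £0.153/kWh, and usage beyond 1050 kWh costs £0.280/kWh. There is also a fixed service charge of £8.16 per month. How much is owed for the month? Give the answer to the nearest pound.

Usage = 78.6 kWh/day × 28 days = 2200.8 kWh
First 750 kWh × £0.115 = £86.25
Next 300 kWh × £0.153 = £45.90
Remaining 1150.8 kWh × £0.280 = £322.22
Energy charge = £454.37; + service £8.16 = £462.53 ≈ £463

£463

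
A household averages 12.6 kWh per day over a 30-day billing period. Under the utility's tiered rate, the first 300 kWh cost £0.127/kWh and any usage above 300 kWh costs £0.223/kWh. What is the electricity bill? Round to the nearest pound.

Usage = 12.6 kWh/day × 30 days = 378 kWh
First 300 kWh × £0.127 = £38.10
Remaining 78 kWh × £0.223 = £17.39
Total = £55.49 ≈ £55

£55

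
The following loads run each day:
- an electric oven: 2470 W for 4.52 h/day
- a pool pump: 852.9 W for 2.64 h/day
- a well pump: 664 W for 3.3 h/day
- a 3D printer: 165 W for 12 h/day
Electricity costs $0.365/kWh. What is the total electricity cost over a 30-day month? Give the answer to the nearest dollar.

$193

electric oven: 2470 W × 4.52 h × 30 d = 334,932 Wh = 334.9 kWh
pool pump: 852.9 W × 2.64 h × 30 d = 67,550 Wh = 67.55 kWh
well pump: 664 W × 3.3 h × 30 d = 65,736 Wh = 65.74 kWh
3D printer: 165 W × 12 h × 30 d = 59,400 Wh = 59.4 kWh
Total energy = 334.9 + 67.55 + 65.74 + 59.4 = 527.6 kWh
Cost = 527.6 kWh × $0.365 = $192.58 ≈ $193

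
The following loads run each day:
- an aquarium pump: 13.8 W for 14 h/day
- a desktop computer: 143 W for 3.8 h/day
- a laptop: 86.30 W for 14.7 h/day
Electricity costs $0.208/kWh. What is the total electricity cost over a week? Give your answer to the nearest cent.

aquarium pump: 13.8 W × 14 h × 7 d = 1,352 Wh = 1.352 kWh
desktop computer: 143 W × 3.8 h × 7 d = 3,804 Wh = 3.804 kWh
laptop: 86.30 W × 14.7 h × 7 d = 8,880 Wh = 8.88 kWh
Total energy = 1.352 + 3.804 + 8.88 = 14.04 kWh
Cost = 14.04 kWh × $0.208 = $2.92

$2.92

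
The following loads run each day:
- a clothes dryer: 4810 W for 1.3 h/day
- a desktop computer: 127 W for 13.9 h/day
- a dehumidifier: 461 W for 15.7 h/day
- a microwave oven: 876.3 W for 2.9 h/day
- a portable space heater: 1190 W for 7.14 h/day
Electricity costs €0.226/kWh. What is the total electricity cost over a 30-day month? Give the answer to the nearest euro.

clothes dryer: 4810 W × 1.3 h × 30 d = 187,590 Wh = 187.6 kWh
desktop computer: 127 W × 13.9 h × 30 d = 52,959 Wh = 52.96 kWh
dehumidifier: 461 W × 15.7 h × 30 d = 217,131 Wh = 217.1 kWh
microwave oven: 876.3 W × 2.9 h × 30 d = 76,238 Wh = 76.24 kWh
portable space heater: 1190 W × 7.14 h × 30 d = 254,898 Wh = 254.9 kWh
Total energy = 187.6 + 52.96 + 217.1 + 76.24 + 254.9 = 788.8 kWh
Cost = 788.8 kWh × €0.226 = €178.27 ≈ €178

€178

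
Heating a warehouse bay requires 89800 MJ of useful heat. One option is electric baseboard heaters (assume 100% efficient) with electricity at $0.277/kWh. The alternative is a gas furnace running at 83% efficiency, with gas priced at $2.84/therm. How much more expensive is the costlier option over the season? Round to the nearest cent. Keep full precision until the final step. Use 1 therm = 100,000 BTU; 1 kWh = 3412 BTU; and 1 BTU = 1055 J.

Heat load = 89800 MJ = 89,800,000,000 J / 1055 = 85,118,483 BTU
Gas: input = 85,118,483 / 0.83 = 102,552,390 BTU = 1,026 therm → 1,026 × $2.84 = $2,912.49
Electric: 85,118,483 BTU / 3412 = 24,950 kWh → × $0.277 = $6,910.26
Difference = |$2,912.49 − $6,910.26| = $3,997.78

$3997.78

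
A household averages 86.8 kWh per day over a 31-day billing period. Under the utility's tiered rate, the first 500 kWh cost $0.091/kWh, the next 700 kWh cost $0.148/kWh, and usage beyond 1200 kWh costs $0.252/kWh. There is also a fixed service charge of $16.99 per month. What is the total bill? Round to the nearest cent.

Usage = 86.8 kWh/day × 31 days = 2690.8 kWh
First 500 kWh × $0.091 = $45.50
Next 700 kWh × $0.148 = $103.60
Remaining 1490.8 kWh × $0.252 = $375.68
Energy charge = $524.78; + service $16.99 = $541.77

$541.77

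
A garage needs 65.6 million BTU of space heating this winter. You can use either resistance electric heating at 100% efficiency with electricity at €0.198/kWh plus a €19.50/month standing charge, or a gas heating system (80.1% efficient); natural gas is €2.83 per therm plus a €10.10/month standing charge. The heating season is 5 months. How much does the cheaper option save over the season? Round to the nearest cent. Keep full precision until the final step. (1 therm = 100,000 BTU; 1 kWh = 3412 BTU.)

€1536.10

Heat load = 65.6 × 10⁶ BTU = 65,600,000 BTU
Gas: input = 65,600,000 / 0.801 = 81,897,628 BTU = 819 therm → 819 × €2.83 = €2,317.70; + 5 × €10.10 standing = €2,368.20
Electric: 65,600,000 BTU / 3412 = 19,230 kWh → × €0.198 = €3,806.80; + 5 × €19.50 standing = €3,904.30
Difference = |€2,368.20 − €3,904.30| = €1,536.10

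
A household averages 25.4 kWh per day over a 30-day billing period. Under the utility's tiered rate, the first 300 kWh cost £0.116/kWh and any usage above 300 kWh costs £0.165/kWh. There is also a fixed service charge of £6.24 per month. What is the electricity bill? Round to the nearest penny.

Usage = 25.4 kWh/day × 30 days = 762 kWh
First 300 kWh × £0.116 = £34.80
Remaining 462 kWh × £0.165 = £76.23
Energy charge = £111.03; + service £6.24 = £117.27

£117.27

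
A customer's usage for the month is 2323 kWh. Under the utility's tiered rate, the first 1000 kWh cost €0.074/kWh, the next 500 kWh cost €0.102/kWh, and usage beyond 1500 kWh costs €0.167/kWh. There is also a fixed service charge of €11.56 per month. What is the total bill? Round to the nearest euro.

€274

First 1000 kWh × €0.074 = €74.00
Next 500 kWh × €0.102 = €51.00
Remaining 823 kWh × €0.167 = €137.44
Energy charge = €262.44; + service €11.56 = €274.00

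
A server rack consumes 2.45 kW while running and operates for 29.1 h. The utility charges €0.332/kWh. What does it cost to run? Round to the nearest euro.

€24

Energy = 2450 W × 29.1 h = 71,295 Wh = 71.3 kWh
Cost = 71.3 kWh × €0.332/kWh = €23.67 ≈ €24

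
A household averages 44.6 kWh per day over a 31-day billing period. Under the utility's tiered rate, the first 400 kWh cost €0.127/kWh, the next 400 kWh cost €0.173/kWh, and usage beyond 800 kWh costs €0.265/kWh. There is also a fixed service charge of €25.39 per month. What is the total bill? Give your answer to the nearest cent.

Usage = 44.6 kWh/day × 31 days = 1382.6 kWh
First 400 kWh × €0.127 = €50.80
Next 400 kWh × €0.173 = €69.20
Remaining 582.6 kWh × €0.265 = €154.39
Energy charge = €274.39; + service €25.39 = €299.78

€299.78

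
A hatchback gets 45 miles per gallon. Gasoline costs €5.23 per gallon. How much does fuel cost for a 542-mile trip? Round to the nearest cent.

Fuel = 542 mi / 45 mpg = 12.04 gal
Cost = 12.04 gal × €5.23/gal = €62.99

€62.99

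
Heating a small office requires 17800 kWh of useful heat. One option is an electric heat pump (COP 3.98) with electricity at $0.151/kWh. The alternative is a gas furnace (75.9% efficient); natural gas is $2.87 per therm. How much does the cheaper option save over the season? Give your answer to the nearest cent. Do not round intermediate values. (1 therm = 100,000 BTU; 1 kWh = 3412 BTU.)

$1621.19

Heat load = 17800 kWh × 3412 = 60,733,600 BTU
Gas: input = 60,733,600 / 0.759 = 80,017,918 BTU = 800.2 therm → 800.2 × $2.87 = $2,296.51
Heat pump: 60,733,600 BTU / 3412 = 17,800 kWh heat; / 3.98 = 4,472 kWh in → × $0.151 = $675.33
Difference = |$2,296.51 − $675.33| = $1,621.19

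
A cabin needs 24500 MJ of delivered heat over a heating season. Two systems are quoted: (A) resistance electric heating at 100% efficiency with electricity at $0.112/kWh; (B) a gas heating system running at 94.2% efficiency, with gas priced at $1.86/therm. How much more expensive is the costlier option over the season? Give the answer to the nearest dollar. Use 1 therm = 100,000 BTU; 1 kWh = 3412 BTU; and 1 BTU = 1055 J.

$304

Heat load = 24500 MJ = 24,500,000,000 J / 1055 = 23,222,749 BTU
Gas: input = 23,222,749 / 0.942 = 24,652,600 BTU = 246.5 therm → 246.5 × $1.86 = $458.54
Electric: 23,222,749 BTU / 3412 = 6,806 kWh → × $0.112 = $762.29
Difference = |$458.54 − $762.29| = $303.76 ≈ $304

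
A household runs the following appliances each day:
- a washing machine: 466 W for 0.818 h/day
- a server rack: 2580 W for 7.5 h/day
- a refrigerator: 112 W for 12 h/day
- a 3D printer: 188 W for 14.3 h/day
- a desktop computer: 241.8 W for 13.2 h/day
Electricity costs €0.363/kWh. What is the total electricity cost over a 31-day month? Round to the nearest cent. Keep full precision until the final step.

€303.33

washing machine: 466 W × 0.818 h × 31 d = 11,817 Wh = 11.82 kWh
server rack: 2580 W × 7.5 h × 31 d = 599,850 Wh = 599.9 kWh
refrigerator: 112 W × 12 h × 31 d = 41,664 Wh = 41.66 kWh
3D printer: 188 W × 14.3 h × 31 d = 83,340 Wh = 83.34 kWh
desktop computer: 241.8 W × 13.2 h × 31 d = 98,945 Wh = 98.94 kWh
Total energy = 11.82 + 599.9 + 41.66 + 83.34 + 98.94 = 835.6 kWh
Cost = 835.6 kWh × €0.363 = €303.33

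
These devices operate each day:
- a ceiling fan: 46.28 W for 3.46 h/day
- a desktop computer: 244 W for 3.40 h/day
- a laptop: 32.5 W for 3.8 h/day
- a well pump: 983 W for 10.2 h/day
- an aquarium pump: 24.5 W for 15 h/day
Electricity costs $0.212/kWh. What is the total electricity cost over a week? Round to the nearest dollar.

ceiling fan: 46.28 W × 3.46 h × 7 d = 1,121 Wh = 1.121 kWh
desktop computer: 244 W × 3.40 h × 7 d = 5,807 Wh = 5.807 kWh
laptop: 32.5 W × 3.8 h × 7 d = 864 Wh = 0.8645 kWh
well pump: 983 W × 10.2 h × 7 d = 70,186 Wh = 70.19 kWh
aquarium pump: 24.5 W × 15 h × 7 d = 2,572 Wh = 2.572 kWh
Total energy = 1.121 + 5.807 + 0.8645 + 70.19 + 2.572 = 80.55 kWh
Cost = 80.55 kWh × $0.212 = $17.08 ≈ $17

$17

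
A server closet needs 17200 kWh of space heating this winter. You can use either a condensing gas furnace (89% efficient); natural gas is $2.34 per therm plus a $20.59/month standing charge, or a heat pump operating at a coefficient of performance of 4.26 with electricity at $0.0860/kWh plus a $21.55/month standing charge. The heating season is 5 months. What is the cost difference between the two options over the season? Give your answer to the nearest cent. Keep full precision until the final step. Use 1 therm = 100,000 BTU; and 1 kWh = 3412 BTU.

$1190.96

Heat load = 17200 kWh × 3412 = 58,686,400 BTU
Gas: input = 58,686,400 / 0.89 = 65,939,775 BTU = 659.4 therm → 659.4 × $2.34 = $1,542.99; + 5 × $20.59 standing = $1,645.94
Heat pump: 58,686,400 BTU / 3412 = 17,200 kWh heat; / 4.26 = 4,038 kWh in → × $0.0860 = $347.23; + 5 × $21.55 standing = $454.98
Difference = |$1,645.94 − $454.98| = $1,190.96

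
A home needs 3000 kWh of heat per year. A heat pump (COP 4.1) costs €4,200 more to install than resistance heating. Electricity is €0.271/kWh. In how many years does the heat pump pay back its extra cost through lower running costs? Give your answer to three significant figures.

Resistance: 3000 kWh × €0.271 = €813.00/yr
Heat pump: 3000 / 4.1 = 731.7 kWh in → × €0.271 = €198.29/yr
Annual savings = €614.71
Payback = €4,200 / €614.71 = 6.83 years

6.83 years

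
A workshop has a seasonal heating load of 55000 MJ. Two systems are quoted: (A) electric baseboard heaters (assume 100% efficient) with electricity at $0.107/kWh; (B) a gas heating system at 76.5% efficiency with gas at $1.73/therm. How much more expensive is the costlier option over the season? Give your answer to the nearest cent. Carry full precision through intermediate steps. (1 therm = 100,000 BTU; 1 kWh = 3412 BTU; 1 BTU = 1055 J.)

Heat load = 55000 MJ = 55,000,000,000 J / 1055 = 52,132,701 BTU
Gas: input = 52,132,701 / 0.765 = 68,147,322 BTU = 681.5 therm → 681.5 × $1.73 = $1,178.95
Electric: 52,132,701 BTU / 3412 = 15,280 kWh → × $0.107 = $1,634.88
Difference = |$1,178.95 − $1,634.88| = $455.93

$455.93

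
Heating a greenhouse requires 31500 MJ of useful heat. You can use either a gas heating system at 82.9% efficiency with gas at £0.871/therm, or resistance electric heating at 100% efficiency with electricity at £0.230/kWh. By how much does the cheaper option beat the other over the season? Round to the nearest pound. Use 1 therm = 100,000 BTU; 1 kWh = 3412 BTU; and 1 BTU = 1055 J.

£1699

Heat load = 31500 MJ = 31,500,000,000 J / 1055 = 29,857,820 BTU
Gas: input = 29,857,820 / 0.829 = 36,016,671 BTU = 360.2 therm → 360.2 × £0.871 = £313.71
Electric: 29,857,820 BTU / 3412 = 8,751 kWh → × £0.230 = £2,012.69
Difference = |£313.71 − £2,012.69| = £1,698.98 ≈ £1699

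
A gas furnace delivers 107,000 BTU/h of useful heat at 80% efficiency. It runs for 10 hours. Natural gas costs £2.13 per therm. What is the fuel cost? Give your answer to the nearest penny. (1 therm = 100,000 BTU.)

£28.49

Heat delivered = 107,000 BTU/h × 10 h = 1,070,000 BTU
Gas input = 1,070,000 / 0.800 = 1,337,500 BTU
= 1,337,500 / 100,000 = 13.38 therm
Cost = 13.38 × £2.13/therm = £28.49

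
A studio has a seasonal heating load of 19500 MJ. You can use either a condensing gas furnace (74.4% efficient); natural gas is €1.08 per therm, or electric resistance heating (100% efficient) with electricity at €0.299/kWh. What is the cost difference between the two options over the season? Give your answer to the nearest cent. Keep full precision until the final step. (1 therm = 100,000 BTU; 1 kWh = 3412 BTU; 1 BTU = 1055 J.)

€1351.43

Heat load = 19500 MJ = 19,500,000,000 J / 1055 = 18,483,412 BTU
Gas: input = 18,483,412 / 0.744 = 24,843,296 BTU = 248.4 therm → 248.4 × €1.08 = €268.31
Electric: 18,483,412 BTU / 3412 = 5,417 kWh → × €0.299 = €1,619.74
Difference = |€268.31 − €1,619.74| = €1,351.43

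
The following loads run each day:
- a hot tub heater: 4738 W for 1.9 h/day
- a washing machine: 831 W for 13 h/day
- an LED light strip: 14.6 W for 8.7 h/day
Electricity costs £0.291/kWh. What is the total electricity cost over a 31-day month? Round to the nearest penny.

hot tub heater: 4738 W × 1.9 h × 31 d = 279,068 Wh = 279.1 kWh
washing machine: 831 W × 13 h × 31 d = 334,893 Wh = 334.9 kWh
LED light strip: 14.6 W × 8.7 h × 31 d = 3,938 Wh = 3.938 kWh
Total energy = 279.1 + 334.9 + 3.938 = 617.9 kWh
Cost = 617.9 kWh × £0.291 = £179.81

£179.81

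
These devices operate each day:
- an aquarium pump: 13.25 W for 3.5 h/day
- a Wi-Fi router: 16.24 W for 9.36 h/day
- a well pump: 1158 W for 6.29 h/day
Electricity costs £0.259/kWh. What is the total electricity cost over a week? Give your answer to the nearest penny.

£13.57

aquarium pump: 13.25 W × 3.5 h × 7 d = 325 Wh = 0.3246 kWh
Wi-Fi router: 16.24 W × 9.36 h × 7 d = 1,064 Wh = 1.064 kWh
well pump: 1158 W × 6.29 h × 7 d = 50,987 Wh = 50.99 kWh
Total energy = 0.3246 + 1.064 + 50.99 = 52.38 kWh
Cost = 52.38 kWh × £0.259 = £13.57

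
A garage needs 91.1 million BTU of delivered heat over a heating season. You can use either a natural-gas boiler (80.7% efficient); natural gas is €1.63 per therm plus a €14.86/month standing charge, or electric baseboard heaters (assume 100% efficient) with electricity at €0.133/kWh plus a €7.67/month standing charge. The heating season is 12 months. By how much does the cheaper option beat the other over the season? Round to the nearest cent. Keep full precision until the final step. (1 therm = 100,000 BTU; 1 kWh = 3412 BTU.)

Heat load = 91.1 × 10⁶ BTU = 91,100,000 BTU
Gas: input = 91,100,000 / 0.807 = 112,887,237 BTU = 1,129 therm → 1,129 × €1.63 = €1,840.06; + 12 × €14.86 standing = €2,018.38
Electric: 91,100,000 BTU / 3412 = 26,700 kWh → × €0.133 = €3,551.08; + 12 × €7.67 standing = €3,643.12
Difference = |€2,018.38 − €3,643.12| = €1,624.74

€1624.74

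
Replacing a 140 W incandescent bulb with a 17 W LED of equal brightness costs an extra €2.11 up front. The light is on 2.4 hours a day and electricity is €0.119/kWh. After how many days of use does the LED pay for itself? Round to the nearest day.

60 days

Power saved = 140 − 17 = 123 W
Daily energy saved = 123 W × 2.4 h = 295.2 Wh = 0.2952 kWh
Daily savings = 0.2952 × €0.119 = €0.0351
Payback = €2.11 / €0.0351 per day = 60.06 days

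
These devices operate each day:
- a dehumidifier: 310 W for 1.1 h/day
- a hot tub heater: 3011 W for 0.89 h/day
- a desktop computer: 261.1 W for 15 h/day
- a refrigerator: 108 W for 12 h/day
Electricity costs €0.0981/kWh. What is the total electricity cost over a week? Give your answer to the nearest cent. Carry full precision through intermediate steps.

dehumidifier: 310 W × 1.1 h × 7 d = 2,387 Wh = 2.387 kWh
hot tub heater: 3011 W × 0.89 h × 7 d = 18,759 Wh = 18.76 kWh
desktop computer: 261.1 W × 15 h × 7 d = 27,416 Wh = 27.42 kWh
refrigerator: 108 W × 12 h × 7 d = 9,072 Wh = 9.072 kWh
Total energy = 2.387 + 18.76 + 27.42 + 9.072 = 57.63 kWh
Cost = 57.63 kWh × €0.0981 = €5.65

€5.65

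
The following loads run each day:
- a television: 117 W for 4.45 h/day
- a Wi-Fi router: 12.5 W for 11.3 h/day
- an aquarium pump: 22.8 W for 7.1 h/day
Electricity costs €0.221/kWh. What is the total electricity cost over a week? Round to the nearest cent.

television: 117 W × 4.45 h × 7 d = 3,645 Wh = 3.645 kWh
Wi-Fi router: 12.5 W × 11.3 h × 7 d = 989 Wh = 0.9888 kWh
aquarium pump: 22.8 W × 7.1 h × 7 d = 1,133 Wh = 1.133 kWh
Total energy = 3.645 + 0.9888 + 1.133 = 5.766 kWh
Cost = 5.766 kWh × €0.221 = €1.27

€1.27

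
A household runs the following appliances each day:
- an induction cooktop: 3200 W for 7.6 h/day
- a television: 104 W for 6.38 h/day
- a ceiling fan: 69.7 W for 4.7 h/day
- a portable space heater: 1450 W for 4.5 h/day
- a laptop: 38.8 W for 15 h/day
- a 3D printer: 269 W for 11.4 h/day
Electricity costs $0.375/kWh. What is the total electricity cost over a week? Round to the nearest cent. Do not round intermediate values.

$93.15

induction cooktop: 3200 W × 7.6 h × 7 d = 170,240 Wh = 170.2 kWh
television: 104 W × 6.38 h × 7 d = 4,645 Wh = 4.645 kWh
ceiling fan: 69.7 W × 4.7 h × 7 d = 2,293 Wh = 2.293 kWh
portable space heater: 1450 W × 4.5 h × 7 d = 45,675 Wh = 45.67 kWh
laptop: 38.8 W × 15 h × 7 d = 4,074 Wh = 4.074 kWh
3D printer: 269 W × 11.4 h × 7 d = 21,466 Wh = 21.47 kWh
Total energy = 170.2 + 4.645 + 2.293 + 45.67 + 4.074 + 21.47 = 248.4 kWh
Cost = 248.4 kWh × $0.375 = $93.15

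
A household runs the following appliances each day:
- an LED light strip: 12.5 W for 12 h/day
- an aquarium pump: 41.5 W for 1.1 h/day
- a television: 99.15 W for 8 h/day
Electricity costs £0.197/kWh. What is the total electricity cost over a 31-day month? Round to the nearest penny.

LED light strip: 12.5 W × 12 h × 31 d = 4,650 Wh = 4.65 kWh
aquarium pump: 41.5 W × 1.1 h × 31 d = 1,415 Wh = 1.415 kWh
television: 99.15 W × 8 h × 31 d = 24,589 Wh = 24.59 kWh
Total energy = 4.65 + 1.415 + 24.59 = 30.65 kWh
Cost = 30.65 kWh × £0.197 = £6.04

£6.04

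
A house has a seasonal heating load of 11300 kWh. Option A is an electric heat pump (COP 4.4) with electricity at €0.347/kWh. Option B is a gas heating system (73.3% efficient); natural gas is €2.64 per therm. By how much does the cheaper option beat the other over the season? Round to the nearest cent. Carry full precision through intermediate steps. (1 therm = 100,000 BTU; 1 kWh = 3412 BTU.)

Heat load = 11300 kWh × 3412 = 38,555,600 BTU
Gas: input = 38,555,600 / 0.733 = 52,599,727 BTU = 526 therm → 526 × €2.64 = €1,388.63
Heat pump: 38,555,600 BTU / 3412 = 11,300 kWh heat; / 4.4 = 2,568 kWh in → × €0.347 = €891.16
Difference = |€1,388.63 − €891.16| = €497.47

€497.47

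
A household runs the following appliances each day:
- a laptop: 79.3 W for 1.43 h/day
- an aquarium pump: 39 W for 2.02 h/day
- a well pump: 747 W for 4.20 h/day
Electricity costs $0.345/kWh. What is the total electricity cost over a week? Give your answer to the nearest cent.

$8.04

laptop: 79.3 W × 1.43 h × 7 d = 794 Wh = 0.7938 kWh
aquarium pump: 39 W × 2.02 h × 7 d = 551 Wh = 0.5515 kWh
well pump: 747 W × 4.20 h × 7 d = 21,962 Wh = 21.96 kWh
Total energy = 0.7938 + 0.5515 + 21.96 = 23.31 kWh
Cost = 23.31 kWh × $0.345 = $8.04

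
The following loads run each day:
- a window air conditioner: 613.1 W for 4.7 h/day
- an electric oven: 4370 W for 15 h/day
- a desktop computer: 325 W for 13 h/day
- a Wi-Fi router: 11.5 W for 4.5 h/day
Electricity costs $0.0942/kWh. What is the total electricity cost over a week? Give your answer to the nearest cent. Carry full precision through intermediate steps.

window air conditioner: 613.1 W × 4.7 h × 7 d = 20,171 Wh = 20.17 kWh
electric oven: 4370 W × 15 h × 7 d = 458,850 Wh = 458.9 kWh
desktop computer: 325 W × 13 h × 7 d = 29,575 Wh = 29.57 kWh
Wi-Fi router: 11.5 W × 4.5 h × 7 d = 362 Wh = 0.3623 kWh
Total energy = 20.17 + 458.9 + 29.57 + 0.3623 = 509 kWh
Cost = 509 kWh × $0.0942 = $47.94

$47.94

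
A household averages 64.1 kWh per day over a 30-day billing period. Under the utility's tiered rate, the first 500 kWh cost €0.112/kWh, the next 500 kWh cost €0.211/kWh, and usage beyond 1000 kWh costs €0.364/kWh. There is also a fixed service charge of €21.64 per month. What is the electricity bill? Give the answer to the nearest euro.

€519

Usage = 64.1 kWh/day × 30 days = 1923 kWh
First 500 kWh × €0.112 = €56.00
Next 500 kWh × €0.211 = €105.50
Remaining 923 kWh × €0.364 = €335.97
Energy charge = €497.47; + service €21.64 = €519.11 ≈ €519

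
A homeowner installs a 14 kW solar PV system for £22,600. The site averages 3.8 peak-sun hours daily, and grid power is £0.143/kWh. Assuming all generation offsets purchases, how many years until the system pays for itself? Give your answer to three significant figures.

Daily generation = 14 kW × 3.8 h = 53.2 kWh
Annual generation = 53.2 × 365 = 19418 kWh
Annual savings = 19418 × £0.143 = £2,776.77
Payback = £22,600 / £2,776.77 = 8.14 years

8.14 years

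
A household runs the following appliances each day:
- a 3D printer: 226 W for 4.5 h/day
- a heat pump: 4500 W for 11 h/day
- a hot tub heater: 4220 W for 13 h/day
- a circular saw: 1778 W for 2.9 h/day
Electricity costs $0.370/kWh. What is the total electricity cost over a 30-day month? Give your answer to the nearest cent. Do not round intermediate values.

$1226.92

3D printer: 226 W × 4.5 h × 30 d = 30,510 Wh = 30.51 kWh
heat pump: 4500 W × 11 h × 30 d = 1,485,000 Wh = 1,485 kWh
hot tub heater: 4220 W × 13 h × 30 d = 1,645,800 Wh = 1,646 kWh
circular saw: 1778 W × 2.9 h × 30 d = 154,686 Wh = 154.7 kWh
Total energy = 30.51 + 1,485 + 1,646 + 154.7 = 3,316 kWh
Cost = 3,316 kWh × $0.370 = $1,226.92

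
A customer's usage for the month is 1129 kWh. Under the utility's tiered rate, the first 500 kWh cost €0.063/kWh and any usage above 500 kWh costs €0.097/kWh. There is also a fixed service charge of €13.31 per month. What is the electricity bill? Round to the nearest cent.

First 500 kWh × €0.063 = €31.50
Remaining 629 kWh × €0.097 = €61.01
Energy charge = €92.51; + service €13.31 = €105.82

€105.82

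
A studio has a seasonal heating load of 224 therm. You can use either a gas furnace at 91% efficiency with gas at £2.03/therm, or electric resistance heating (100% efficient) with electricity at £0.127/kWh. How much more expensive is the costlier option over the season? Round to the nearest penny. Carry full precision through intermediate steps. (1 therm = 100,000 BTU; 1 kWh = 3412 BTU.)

£334.07

Heat load = 224 therm × 100,000 = 22,400,000 BTU
Gas: input = 22,400,000 / 0.910 = 24,615,385 BTU = 246.2 therm → 246.2 × £2.03 = £499.69
Electric: 22,400,000 BTU / 3412 = 6,565 kWh → × £0.127 = £833.76
Difference = |£499.69 − £833.76| = £334.07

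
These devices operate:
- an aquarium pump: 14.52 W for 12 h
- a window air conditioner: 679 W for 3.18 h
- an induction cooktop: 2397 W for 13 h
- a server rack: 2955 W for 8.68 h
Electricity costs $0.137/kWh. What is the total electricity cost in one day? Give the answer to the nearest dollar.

aquarium pump: 14.52 W × 12 h = 174 Wh = 0.1742 kWh
window air conditioner: 679 W × 3.18 h = 2,159 Wh = 2.159 kWh
induction cooktop: 2397 W × 13 h = 31,161 Wh = 31.16 kWh
server rack: 2955 W × 8.68 h = 25,649 Wh = 25.65 kWh
Total energy = 0.1742 + 2.159 + 31.16 + 25.65 = 59.14 kWh
Cost = 59.14 kWh × $0.137 = $8.10 ≈ $8

$8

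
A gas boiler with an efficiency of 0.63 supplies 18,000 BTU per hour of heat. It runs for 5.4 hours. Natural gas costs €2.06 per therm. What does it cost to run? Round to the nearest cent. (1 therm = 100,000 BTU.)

€3.18

Heat delivered = 18,000 BTU/h × 5.4 h = 97,200 BTU
Gas input = 97,200 / 0.63 = 154,286 BTU
= 154,286 / 100,000 = 1.543 therm
Cost = 1.543 × €2.06/therm = €3.18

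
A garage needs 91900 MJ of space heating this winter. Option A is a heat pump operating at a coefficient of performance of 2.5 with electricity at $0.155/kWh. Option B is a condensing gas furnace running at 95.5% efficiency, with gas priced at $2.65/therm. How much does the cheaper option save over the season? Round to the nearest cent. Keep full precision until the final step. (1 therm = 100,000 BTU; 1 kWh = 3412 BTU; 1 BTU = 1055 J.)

$834.29

Heat load = 91900 MJ = 91,900,000,000 J / 1055 = 87,109,005 BTU
Gas: input = 87,109,005 / 0.955 = 91,213,618 BTU = 912.1 therm → 912.1 × $2.65 = $2,417.16
Heat pump: 87,109,005 BTU / 3412 = 25,530 kWh heat; / 2.5 = 10,210 kWh in → × $0.155 = $1,582.87
Difference = |$2,417.16 − $1,582.87| = $834.29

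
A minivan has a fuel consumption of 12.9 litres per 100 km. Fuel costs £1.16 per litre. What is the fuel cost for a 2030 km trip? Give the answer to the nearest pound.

Fuel = 12.9 L/100 km × 2030 km / 100 = 261.9 L
Cost = 261.9 L × £1.16/L = £303.77 ≈ £304

£304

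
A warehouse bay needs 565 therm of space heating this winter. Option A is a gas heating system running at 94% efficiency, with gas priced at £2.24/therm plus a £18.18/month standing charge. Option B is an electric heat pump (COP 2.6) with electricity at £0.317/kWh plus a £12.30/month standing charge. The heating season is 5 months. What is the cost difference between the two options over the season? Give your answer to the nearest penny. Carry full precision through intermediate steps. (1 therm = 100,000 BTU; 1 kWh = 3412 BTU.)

Heat load = 565 therm × 100,000 = 56,500,000 BTU
Gas: input = 56,500,000 / 0.94 = 60,106,383 BTU = 601.1 therm → 601.1 × £2.24 = £1,346.38; + 5 × £18.18 standing = £1,437.28
Heat pump: 56,500,000 BTU / 3412 = 16,560 kWh heat; / 2.6 = 6,369 kWh in → × £0.317 = £2,018.95; + 5 × £12.30 standing = £2,080.45
Difference = |£1,437.28 − £2,080.45| = £643.17

£643.17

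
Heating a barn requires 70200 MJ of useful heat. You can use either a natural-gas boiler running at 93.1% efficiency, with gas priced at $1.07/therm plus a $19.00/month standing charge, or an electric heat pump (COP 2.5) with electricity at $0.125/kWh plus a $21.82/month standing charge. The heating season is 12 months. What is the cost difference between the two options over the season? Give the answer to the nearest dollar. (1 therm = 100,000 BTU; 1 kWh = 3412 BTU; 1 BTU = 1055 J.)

Heat load = 70200 MJ = 70,200,000,000 J / 1055 = 66,540,284 BTU
Gas: input = 66,540,284 / 0.931 = 71,471,841 BTU = 714.7 therm → 714.7 × $1.07 = $764.75; + 12 × $19.00 standing = $992.75
Heat pump: 66,540,284 BTU / 3412 = 19,500 kWh heat; / 2.5 = 7,801 kWh in → × $0.125 = $975.09; + 12 × $21.82 standing = $1,236.93
Difference = |$992.75 − $1,236.93| = $244.18 ≈ $244

$244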